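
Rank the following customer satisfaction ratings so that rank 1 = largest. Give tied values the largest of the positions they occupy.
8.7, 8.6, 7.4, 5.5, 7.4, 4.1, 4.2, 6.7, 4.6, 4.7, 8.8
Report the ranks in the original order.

Sorted (descending): 8.8, 8.7, 8.6, 7.4, 7.4, 6.7, 5.5, 4.7, 4.6, 4.2, 4.1
The 2 values of 7.4 occupy positions 4–5 → each gets rank 5.

2, 3, 5, 7, 5, 11, 10, 6, 9, 8, 1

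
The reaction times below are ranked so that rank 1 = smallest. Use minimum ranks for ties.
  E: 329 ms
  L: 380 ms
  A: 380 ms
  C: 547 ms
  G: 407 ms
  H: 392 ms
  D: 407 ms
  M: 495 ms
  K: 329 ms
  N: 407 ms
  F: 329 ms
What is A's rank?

Sorted (ascending): 329, 329, 329, 380, 380, 392, 407, 407, 407, 495, 547
The 3 values of 329 occupy positions 1–3 → each gets rank 1.
The 2 values of 380 occupy positions 4–5 → each gets rank 4.
The 3 values of 407 occupy positions 7–9 → each gets rank 7.
A has value 380 ms → rank 4.

4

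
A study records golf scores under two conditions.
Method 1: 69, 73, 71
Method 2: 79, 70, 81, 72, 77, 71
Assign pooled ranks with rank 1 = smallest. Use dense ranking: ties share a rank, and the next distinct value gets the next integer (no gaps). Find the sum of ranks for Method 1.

Sorted (ascending): 69, 70, 71, 71, 72, 73, 77, 79, 81
The 2 values of 71 share dense rank 3.
Remaining distinct values take the next consecutive integers.
Method 1 values → pooled ranks: 69→1, 73→5, 71→3
Rank sum = 1 + 5 + 3 = 9

9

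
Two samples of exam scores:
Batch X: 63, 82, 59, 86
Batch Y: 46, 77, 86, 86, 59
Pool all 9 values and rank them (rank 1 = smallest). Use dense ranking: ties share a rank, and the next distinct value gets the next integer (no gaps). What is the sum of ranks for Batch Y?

Sorted (ascending): 46, 59, 59, 63, 77, 82, 86, 86, 86
The 2 values of 59 share dense rank 2.
The 3 values of 86 share dense rank 6.
Remaining distinct values take the next consecutive integers.
Batch Y values → pooled ranks: 46→1, 77→4, 86→6, 86→6, 59→2
Rank sum = 1 + 4 + 6 + 6 + 2 = 19

19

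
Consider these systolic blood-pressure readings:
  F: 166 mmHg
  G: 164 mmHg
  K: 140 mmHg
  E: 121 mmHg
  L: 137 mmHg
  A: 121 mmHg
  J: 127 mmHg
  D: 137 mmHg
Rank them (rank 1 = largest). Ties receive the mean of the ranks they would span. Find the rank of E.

7.5

Sorted (descending): 166, 164, 140, 137, 137, 127, 121, 121
The 2 values of 137 occupy positions 4–5 → average rank (4+5)/2 = 4.5.
The 2 values of 121 occupy positions 7–8 → average rank (7+8)/2 = 7.5.
E has value 121 mmHg → rank 7.5.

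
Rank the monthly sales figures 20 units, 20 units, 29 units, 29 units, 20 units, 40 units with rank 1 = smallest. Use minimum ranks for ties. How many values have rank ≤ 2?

Sorted (ascending): 20, 20, 20, 29, 29, 40
The 3 values of 20 occupy positions 1–3 → each gets rank 1.
The 2 values of 29 occupy positions 4–5 → each gets rank 4.
Ranks ≤ 2: {1, 1, 1} → 3 values.

3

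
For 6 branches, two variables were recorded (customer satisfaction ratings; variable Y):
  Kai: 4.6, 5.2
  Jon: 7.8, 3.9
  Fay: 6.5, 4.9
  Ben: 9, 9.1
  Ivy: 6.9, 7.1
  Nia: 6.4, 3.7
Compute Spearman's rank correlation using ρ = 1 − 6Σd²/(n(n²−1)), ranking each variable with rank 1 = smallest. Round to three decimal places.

0.429

Ranks of variable 1: 1, 5, 3, 6, 4, 2
Ranks of variable 2: 4, 2, 3, 6, 5, 1
d = r₁ − r₂: -3, 3, 0, 0, -1, 1
d²: 9, 9, 0, 0, 1, 1; Σd² = 20
ρ = 1 − 6·20/(6·35) = 1 − 120/210 = 0.429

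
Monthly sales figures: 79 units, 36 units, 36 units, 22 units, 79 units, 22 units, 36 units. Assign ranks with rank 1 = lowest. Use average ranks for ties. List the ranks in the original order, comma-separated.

Sorted (ascending): 22, 22, 36, 36, 36, 79, 79
The 2 values of 22 occupy positions 1–2 → average rank (1+2)/2 = 1.5.
The 3 values of 36 occupy positions 3–5 → average rank 4.
The 2 values of 79 occupy positions 6–7 → average rank (6+7)/2 = 6.5.

6.5, 4, 4, 1.5, 6.5, 1.5, 4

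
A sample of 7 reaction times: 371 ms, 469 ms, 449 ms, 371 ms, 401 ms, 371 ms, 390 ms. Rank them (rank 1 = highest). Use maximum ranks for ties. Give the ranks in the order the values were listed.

7, 1, 2, 7, 3, 7, 4

Sorted (descending): 469, 449, 401, 390, 371, 371, 371
The 3 values of 371 occupy positions 5–7 → each gets rank 7.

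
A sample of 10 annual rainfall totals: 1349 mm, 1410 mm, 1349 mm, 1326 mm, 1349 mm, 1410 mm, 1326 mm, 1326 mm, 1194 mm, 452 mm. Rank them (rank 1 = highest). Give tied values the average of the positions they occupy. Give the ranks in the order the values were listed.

4, 1.5, 4, 7, 4, 1.5, 7, 7, 9, 10

Sorted (descending): 1410, 1410, 1349, 1349, 1349, 1326, 1326, 1326, 1194, 452
The 2 values of 1410 occupy positions 1–2 → average rank (1+2)/2 = 1.5.
The 3 values of 1349 occupy positions 3–5 → average rank 4.
The 3 values of 1326 occupy positions 6–8 → average rank 7.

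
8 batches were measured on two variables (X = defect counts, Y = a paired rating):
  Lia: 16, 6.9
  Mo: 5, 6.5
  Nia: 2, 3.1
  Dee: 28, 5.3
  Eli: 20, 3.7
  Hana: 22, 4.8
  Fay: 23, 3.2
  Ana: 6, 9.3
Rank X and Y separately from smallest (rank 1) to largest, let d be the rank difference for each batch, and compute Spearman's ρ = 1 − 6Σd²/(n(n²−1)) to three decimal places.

Ranks of variable 1: 4, 2, 1, 8, 5, 6, 7, 3
Ranks of variable 2: 7, 6, 1, 5, 3, 4, 2, 8
d = r₁ − r₂: -3, -4, 0, 3, 2, 2, 5, -5
d²: 9, 16, 0, 9, 4, 4, 25, 25; Σd² = 92
ρ = 1 − 6·92/(8·63) = 1 − 552/504 = -0.095

-0.095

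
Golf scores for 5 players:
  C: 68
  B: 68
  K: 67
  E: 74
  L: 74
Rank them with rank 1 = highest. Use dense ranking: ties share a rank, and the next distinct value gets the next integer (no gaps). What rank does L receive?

1

Sorted (descending): 74, 74, 68, 68, 67
The 2 values of 74 share dense rank 1.
The 2 values of 68 share dense rank 2.
Remaining distinct values take the next consecutive integers.
L has value 74 → rank 1.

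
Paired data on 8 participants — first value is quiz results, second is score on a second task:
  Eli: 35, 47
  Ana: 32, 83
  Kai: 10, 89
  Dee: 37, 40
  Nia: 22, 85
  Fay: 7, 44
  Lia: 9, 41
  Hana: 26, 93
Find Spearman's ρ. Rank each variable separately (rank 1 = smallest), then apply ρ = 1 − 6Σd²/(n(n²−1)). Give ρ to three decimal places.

-0.095

Ranks of variable 1: 7, 6, 3, 8, 4, 1, 2, 5
Ranks of variable 2: 4, 5, 7, 1, 6, 3, 2, 8
d = r₁ − r₂: 3, 1, -4, 7, -2, -2, 0, -3
d²: 9, 1, 16, 49, 4, 4, 0, 9; Σd² = 92
ρ = 1 − 6·92/(8·63) = 1 − 552/504 = -0.095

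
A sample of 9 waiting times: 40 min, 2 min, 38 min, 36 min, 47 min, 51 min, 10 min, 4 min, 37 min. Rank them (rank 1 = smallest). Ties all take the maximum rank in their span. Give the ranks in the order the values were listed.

Sorted (ascending): 2, 4, 10, 36, 37, 38, 40, 47, 51
No ties — each value takes its position as its rank.

7, 1, 6, 4, 8, 9, 3, 2, 5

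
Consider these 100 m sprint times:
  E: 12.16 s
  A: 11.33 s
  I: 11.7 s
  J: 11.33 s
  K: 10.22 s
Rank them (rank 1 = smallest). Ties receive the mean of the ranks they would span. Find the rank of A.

2.5

Sorted (ascending): 10.22, 11.33, 11.33, 11.7, 12.16
The 2 values of 11.33 occupy positions 2–3 → average rank (2+3)/2 = 2.5.
A has value 11.33 s → rank 2.5.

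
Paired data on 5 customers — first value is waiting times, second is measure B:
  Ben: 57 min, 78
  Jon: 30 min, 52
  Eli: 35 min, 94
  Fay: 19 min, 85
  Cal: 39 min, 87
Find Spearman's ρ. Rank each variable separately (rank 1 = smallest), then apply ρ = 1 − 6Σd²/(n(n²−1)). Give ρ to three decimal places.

Ranks of variable 1: 5, 2, 3, 1, 4
Ranks of variable 2: 2, 1, 5, 3, 4
d = r₁ − r₂: 3, 1, -2, -2, 0
d²: 9, 1, 4, 4, 0; Σd² = 18
ρ = 1 − 6·18/(5·24) = 1 − 108/120 = 0.100

0.100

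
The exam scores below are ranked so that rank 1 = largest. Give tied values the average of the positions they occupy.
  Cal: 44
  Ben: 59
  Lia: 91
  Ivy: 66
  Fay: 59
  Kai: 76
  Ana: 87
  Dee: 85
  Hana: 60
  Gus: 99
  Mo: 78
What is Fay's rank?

Sorted (descending): 99, 91, 87, 85, 78, 76, 66, 60, 59, 59, 44
The 2 values of 59 occupy positions 9–10 → average rank (9+10)/2 = 9.5.
Fay has value 59 → rank 9.5.

9.5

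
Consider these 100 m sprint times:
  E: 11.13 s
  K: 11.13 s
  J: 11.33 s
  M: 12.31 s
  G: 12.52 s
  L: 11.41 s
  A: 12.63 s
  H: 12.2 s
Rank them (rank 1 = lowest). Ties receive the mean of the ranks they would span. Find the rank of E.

Sorted (ascending): 11.13, 11.13, 11.33, 11.41, 12.2, 12.31, 12.52, 12.63
The 2 values of 11.13 occupy positions 1–2 → average rank (1+2)/2 = 1.5.
E has value 11.13 s → rank 1.5.

1.5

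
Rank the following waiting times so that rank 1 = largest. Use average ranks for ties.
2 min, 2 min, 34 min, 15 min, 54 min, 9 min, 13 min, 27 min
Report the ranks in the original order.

7.5, 7.5, 2, 4, 1, 6, 5, 3

Sorted (descending): 54, 34, 27, 15, 13, 9, 2, 2
The 2 values of 2 occupy positions 7–8 → average rank (7+8)/2 = 7.5.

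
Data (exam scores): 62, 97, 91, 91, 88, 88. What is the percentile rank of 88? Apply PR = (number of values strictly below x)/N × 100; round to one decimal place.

N = 6.
Strictly below 88: 1. Equal to 88: 2.
PR = 1/6 × 100 = 16.7

16.7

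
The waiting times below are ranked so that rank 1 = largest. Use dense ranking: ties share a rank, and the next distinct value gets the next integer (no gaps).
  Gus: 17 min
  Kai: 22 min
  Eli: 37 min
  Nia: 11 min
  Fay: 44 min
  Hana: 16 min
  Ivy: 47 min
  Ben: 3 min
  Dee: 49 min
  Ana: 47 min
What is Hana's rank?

Sorted (descending): 49, 47, 47, 44, 37, 22, 17, 16, 11, 3
The 2 values of 47 share dense rank 2.
Remaining distinct values take the next consecutive integers.
Hana has value 16 min → rank 7.

7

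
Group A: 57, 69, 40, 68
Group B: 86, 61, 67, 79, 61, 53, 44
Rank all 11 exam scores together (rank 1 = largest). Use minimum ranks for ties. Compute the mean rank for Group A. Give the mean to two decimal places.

Sorted (descending): 86, 79, 69, 68, 67, 61, 61, 57, 53, 44, 40
The 2 values of 61 occupy positions 6–7 → each gets rank 6.
Group A values → pooled ranks: 57→8, 69→3, 40→11, 68→4
Mean rank = (8 + 3 + 11 + 4) / 4 = 6.50

6.50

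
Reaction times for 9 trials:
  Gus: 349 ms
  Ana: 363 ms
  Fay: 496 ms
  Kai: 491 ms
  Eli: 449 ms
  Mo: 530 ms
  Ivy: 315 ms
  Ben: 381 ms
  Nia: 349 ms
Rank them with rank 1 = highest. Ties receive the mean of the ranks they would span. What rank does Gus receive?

Sorted (descending): 530, 496, 491, 449, 381, 363, 349, 349, 315
The 2 values of 349 occupy positions 7–8 → average rank (7+8)/2 = 7.5.
Gus has value 349 ms → rank 7.5.

7.5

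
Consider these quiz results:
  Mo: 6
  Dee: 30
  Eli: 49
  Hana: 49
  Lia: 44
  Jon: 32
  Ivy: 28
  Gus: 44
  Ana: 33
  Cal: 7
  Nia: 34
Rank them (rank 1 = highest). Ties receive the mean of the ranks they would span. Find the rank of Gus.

3.5

Sorted (descending): 49, 49, 44, 44, 34, 33, 32, 30, 28, 7, 6
The 2 values of 49 occupy positions 1–2 → average rank (1+2)/2 = 1.5.
The 2 values of 44 occupy positions 3–4 → average rank (3+4)/2 = 3.5.
Gus has value 44 → rank 3.5.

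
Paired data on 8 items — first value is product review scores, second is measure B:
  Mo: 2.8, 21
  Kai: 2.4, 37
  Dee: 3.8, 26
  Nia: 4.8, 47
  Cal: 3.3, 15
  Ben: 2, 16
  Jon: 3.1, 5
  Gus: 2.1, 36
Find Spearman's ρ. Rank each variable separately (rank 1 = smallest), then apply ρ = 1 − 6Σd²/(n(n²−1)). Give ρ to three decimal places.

Ranks of variable 1: 4, 3, 7, 8, 6, 1, 5, 2
Ranks of variable 2: 4, 7, 5, 8, 2, 3, 1, 6
d = r₁ − r₂: 0, -4, 2, 0, 4, -2, 4, -4
d²: 0, 16, 4, 0, 16, 4, 16, 16; Σd² = 72
ρ = 1 − 6·72/(8·63) = 1 − 432/504 = 0.143

0.143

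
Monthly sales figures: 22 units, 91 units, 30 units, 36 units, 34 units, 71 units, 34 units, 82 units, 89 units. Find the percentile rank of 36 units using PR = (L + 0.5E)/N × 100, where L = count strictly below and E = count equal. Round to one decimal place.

50.0

N = 9.
Strictly below 36: 4. Equal to 36: 1.
PR = (4 + 0.5·1)/9 × 100 = 50.0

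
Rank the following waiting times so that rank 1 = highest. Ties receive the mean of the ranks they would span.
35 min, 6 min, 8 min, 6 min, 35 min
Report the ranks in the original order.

Sorted (descending): 35, 35, 8, 6, 6
The 2 values of 35 occupy positions 1–2 → average rank (1+2)/2 = 1.5.
The 2 values of 6 occupy positions 4–5 → average rank (4+5)/2 = 4.5.

1.5, 4.5, 3, 4.5, 1.5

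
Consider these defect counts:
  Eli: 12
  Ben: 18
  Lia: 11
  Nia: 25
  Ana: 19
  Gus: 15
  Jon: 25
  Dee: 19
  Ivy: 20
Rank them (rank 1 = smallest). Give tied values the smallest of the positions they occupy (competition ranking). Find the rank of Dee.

5

Sorted (ascending): 11, 12, 15, 18, 19, 19, 20, 25, 25
The 2 values of 19 occupy positions 5–6 → each gets rank 5.
The 2 values of 25 occupy positions 8–9 → each gets rank 8.
Dee has value 19 → rank 5.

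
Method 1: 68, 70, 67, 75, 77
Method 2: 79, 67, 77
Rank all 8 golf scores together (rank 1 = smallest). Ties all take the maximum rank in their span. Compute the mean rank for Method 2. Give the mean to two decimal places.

Sorted (ascending): 67, 67, 68, 70, 75, 77, 77, 79
The 2 values of 67 occupy positions 1–2 → each gets rank 2.
The 2 values of 77 occupy positions 6–7 → each gets rank 7.
Method 2 values → pooled ranks: 79→8, 67→2, 77→7
Mean rank = (8 + 2 + 7) / 3 = 5.67

5.67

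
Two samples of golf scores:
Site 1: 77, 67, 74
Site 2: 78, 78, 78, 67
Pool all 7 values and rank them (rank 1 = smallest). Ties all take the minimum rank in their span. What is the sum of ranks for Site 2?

16

Sorted (ascending): 67, 67, 74, 77, 78, 78, 78
The 2 values of 67 occupy positions 1–2 → each gets rank 1.
The 3 values of 78 occupy positions 5–7 → each gets rank 5.
Site 2 values → pooled ranks: 78→5, 78→5, 78→5, 67→1
Rank sum = 5 + 5 + 5 + 1 = 16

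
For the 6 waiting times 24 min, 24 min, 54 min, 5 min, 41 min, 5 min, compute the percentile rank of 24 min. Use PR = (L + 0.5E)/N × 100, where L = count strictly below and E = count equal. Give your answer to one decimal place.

N = 6.
Strictly below 24: 2. Equal to 24: 2.
PR = (2 + 0.5·2)/6 × 100 = 50.0

50.0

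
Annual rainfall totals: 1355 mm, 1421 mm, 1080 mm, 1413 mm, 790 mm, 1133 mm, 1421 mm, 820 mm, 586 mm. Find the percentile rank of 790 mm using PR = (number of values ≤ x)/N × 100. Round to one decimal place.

N = 9.
Strictly below 790: 1. Equal to 790: 1.
PR = 2/9 × 100 = 22.2

22.2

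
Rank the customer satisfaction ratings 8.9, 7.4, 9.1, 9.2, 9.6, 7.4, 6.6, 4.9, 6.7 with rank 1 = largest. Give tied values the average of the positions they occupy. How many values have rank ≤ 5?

Sorted (descending): 9.6, 9.2, 9.1, 8.9, 7.4, 7.4, 6.7, 6.6, 4.9
The 2 values of 7.4 occupy positions 5–6 → average rank (5+6)/2 = 5.5.
Ranks ≤ 5: {1, 2, 3, 4} → 4 values.

4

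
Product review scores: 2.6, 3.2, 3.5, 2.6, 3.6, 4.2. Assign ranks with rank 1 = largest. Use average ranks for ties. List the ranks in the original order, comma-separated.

5.5, 4, 3, 5.5, 2, 1

Sorted (descending): 4.2, 3.6, 3.5, 3.2, 2.6, 2.6
The 2 values of 2.6 occupy positions 5–6 → average rank (5+6)/2 = 5.5.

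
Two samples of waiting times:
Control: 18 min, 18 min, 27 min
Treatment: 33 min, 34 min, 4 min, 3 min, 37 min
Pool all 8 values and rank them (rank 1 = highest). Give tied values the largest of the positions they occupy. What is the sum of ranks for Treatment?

Sorted (descending): 37, 34, 33, 27, 18, 18, 4, 3
The 2 values of 18 occupy positions 5–6 → each gets rank 6.
Treatment values → pooled ranks: 33→3, 34→2, 4→7, 3→8, 37→1
Rank sum = 3 + 2 + 7 + 8 + 1 = 21

21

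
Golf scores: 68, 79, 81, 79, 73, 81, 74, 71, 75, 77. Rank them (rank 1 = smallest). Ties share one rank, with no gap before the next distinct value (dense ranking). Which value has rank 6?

77

Sorted (ascending): 68, 71, 73, 74, 75, 77, 79, 79, 81, 81
The 2 values of 79 share dense rank 7.
The 2 values of 81 share dense rank 8.
Remaining distinct values take the next consecutive integers.
Rank 6 → value 77.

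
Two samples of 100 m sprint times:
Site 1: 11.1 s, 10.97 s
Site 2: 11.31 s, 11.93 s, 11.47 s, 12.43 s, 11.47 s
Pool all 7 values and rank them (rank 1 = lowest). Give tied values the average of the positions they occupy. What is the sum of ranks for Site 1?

3

Sorted (ascending): 10.97, 11.1, 11.31, 11.47, 11.47, 11.93, 12.43
The 2 values of 11.47 occupy positions 4–5 → average rank (4+5)/2 = 4.5.
Site 1 values → pooled ranks: 11.1→2, 10.97→1
Rank sum = 2 + 1 = 3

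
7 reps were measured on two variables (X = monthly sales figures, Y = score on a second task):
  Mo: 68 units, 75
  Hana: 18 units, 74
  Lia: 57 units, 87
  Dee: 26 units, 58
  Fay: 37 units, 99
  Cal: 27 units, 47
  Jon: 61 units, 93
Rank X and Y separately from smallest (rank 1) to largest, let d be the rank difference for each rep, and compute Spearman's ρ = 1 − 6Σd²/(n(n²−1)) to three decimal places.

0.536

Ranks of variable 1: 7, 1, 5, 2, 4, 3, 6
Ranks of variable 2: 4, 3, 5, 2, 7, 1, 6
d = r₁ − r₂: 3, -2, 0, 0, -3, 2, 0
d²: 9, 4, 0, 0, 9, 4, 0; Σd² = 26
ρ = 1 − 6·26/(7·48) = 1 − 156/336 = 0.536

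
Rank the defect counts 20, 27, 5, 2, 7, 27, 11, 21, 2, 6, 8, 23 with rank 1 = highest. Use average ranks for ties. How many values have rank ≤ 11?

Sorted (descending): 27, 27, 23, 21, 20, 11, 8, 7, 6, 5, 2, 2
The 2 values of 27 occupy positions 1–2 → average rank (1+2)/2 = 1.5.
The 2 values of 2 occupy positions 11–12 → average rank (11+12)/2 = 11.5.
Ranks ≤ 11: {1.5, 1.5, 3, 4, 5, 6, 7, 8, 9, 10} → 10 values.

10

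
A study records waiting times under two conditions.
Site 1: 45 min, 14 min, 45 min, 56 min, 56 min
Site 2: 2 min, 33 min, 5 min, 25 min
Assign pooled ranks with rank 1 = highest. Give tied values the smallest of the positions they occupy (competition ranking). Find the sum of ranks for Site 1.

Sorted (descending): 56, 56, 45, 45, 33, 25, 14, 5, 2
The 2 values of 56 occupy positions 1–2 → each gets rank 1.
The 2 values of 45 occupy positions 3–4 → each gets rank 3.
Site 1 values → pooled ranks: 45→3, 14→7, 45→3, 56→1, 56→1
Rank sum = 3 + 7 + 3 + 1 + 1 = 15

15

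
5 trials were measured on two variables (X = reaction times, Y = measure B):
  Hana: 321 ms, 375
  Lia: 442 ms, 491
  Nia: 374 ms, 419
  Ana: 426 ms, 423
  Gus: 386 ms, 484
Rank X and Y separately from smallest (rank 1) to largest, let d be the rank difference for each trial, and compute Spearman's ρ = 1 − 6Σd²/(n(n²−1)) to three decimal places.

Ranks of variable 1: 1, 5, 2, 4, 3
Ranks of variable 2: 1, 5, 2, 3, 4
d = r₁ − r₂: 0, 0, 0, 1, -1
d²: 0, 0, 0, 1, 1; Σd² = 2
ρ = 1 − 6·2/(5·24) = 1 − 12/120 = 0.900

0.900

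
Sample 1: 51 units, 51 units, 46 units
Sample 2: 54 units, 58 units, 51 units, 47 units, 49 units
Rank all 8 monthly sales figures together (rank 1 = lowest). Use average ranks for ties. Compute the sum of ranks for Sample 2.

Sorted (ascending): 46, 47, 49, 51, 51, 51, 54, 58
The 3 values of 51 occupy positions 4–6 → average rank 5.
Sample 2 values → pooled ranks: 54→7, 58→8, 51→5, 47→2, 49→3
Rank sum = 7 + 8 + 5 + 2 + 3 = 25

25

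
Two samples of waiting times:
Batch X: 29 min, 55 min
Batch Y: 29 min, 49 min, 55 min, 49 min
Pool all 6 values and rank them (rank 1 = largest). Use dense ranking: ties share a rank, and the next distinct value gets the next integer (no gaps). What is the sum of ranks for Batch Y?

8

Sorted (descending): 55, 55, 49, 49, 29, 29
The 2 values of 55 share dense rank 1.
The 2 values of 49 share dense rank 2.
The 2 values of 29 share dense rank 3.
Batch Y values → pooled ranks: 29→3, 49→2, 55→1, 49→2
Rank sum = 3 + 2 + 1 + 2 = 8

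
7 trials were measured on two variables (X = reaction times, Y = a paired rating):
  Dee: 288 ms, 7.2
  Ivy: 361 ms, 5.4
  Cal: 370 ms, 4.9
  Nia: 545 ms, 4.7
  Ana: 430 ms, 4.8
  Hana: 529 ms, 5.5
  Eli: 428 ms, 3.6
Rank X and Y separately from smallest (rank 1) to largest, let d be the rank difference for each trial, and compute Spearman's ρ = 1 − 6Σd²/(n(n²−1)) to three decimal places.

Ranks of variable 1: 1, 2, 3, 7, 5, 6, 4
Ranks of variable 2: 7, 5, 4, 2, 3, 6, 1
d = r₁ − r₂: -6, -3, -1, 5, 2, 0, 3
d²: 36, 9, 1, 25, 4, 0, 9; Σd² = 84
ρ = 1 − 6·84/(7·48) = 1 − 504/336 = -0.500

-0.500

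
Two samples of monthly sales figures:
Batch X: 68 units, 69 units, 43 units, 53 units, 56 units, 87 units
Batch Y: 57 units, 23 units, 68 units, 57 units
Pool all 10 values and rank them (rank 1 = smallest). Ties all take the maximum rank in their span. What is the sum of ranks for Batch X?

36

Sorted (ascending): 23, 43, 53, 56, 57, 57, 68, 68, 69, 87
The 2 values of 57 occupy positions 5–6 → each gets rank 6.
The 2 values of 68 occupy positions 7–8 → each gets rank 8.
Batch X values → pooled ranks: 68→8, 69→9, 43→2, 53→3, 56→4, 87→10
Rank sum = 8 + 9 + 2 + 3 + 4 + 10 = 36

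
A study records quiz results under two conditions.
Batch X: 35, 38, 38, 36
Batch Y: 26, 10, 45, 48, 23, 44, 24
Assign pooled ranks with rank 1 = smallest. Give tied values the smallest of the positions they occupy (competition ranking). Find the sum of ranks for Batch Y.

40

Sorted (ascending): 10, 23, 24, 26, 35, 36, 38, 38, 44, 45, 48
The 2 values of 38 occupy positions 7–8 → each gets rank 7.
Batch Y values → pooled ranks: 26→4, 10→1, 45→10, 48→11, 23→2, 44→9, 24→3
Rank sum = 4 + 1 + 10 + 11 + 2 + 9 + 3 = 40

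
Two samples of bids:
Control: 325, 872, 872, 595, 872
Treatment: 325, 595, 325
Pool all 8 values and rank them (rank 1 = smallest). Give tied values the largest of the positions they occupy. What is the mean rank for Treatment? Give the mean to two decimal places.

3.67

Sorted (ascending): 325, 325, 325, 595, 595, 872, 872, 872
The 3 values of 325 occupy positions 1–3 → each gets rank 3.
The 2 values of 595 occupy positions 4–5 → each gets rank 5.
The 3 values of 872 occupy positions 6–8 → each gets rank 8.
Treatment values → pooled ranks: 325→3, 595→5, 325→3
Mean rank = (3 + 5 + 3) / 3 = 3.67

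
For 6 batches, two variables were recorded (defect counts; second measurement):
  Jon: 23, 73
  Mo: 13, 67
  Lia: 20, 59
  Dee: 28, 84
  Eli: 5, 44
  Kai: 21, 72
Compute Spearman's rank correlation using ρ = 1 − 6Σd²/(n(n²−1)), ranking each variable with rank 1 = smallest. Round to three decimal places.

Ranks of variable 1: 5, 2, 3, 6, 1, 4
Ranks of variable 2: 5, 3, 2, 6, 1, 4
d = r₁ − r₂: 0, -1, 1, 0, 0, 0
d²: 0, 1, 1, 0, 0, 0; Σd² = 2
ρ = 1 − 6·2/(6·35) = 1 − 12/210 = 0.943

0.943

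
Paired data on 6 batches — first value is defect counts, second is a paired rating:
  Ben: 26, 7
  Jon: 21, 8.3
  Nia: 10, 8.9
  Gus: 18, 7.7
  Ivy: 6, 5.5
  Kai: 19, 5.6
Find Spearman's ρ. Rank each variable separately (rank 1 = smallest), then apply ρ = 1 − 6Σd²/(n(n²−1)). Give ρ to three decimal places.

Ranks of variable 1: 6, 5, 2, 3, 1, 4
Ranks of variable 2: 3, 5, 6, 4, 1, 2
d = r₁ − r₂: 3, 0, -4, -1, 0, 2
d²: 9, 0, 16, 1, 0, 4; Σd² = 30
ρ = 1 − 6·30/(6·35) = 1 − 180/210 = 0.143

0.143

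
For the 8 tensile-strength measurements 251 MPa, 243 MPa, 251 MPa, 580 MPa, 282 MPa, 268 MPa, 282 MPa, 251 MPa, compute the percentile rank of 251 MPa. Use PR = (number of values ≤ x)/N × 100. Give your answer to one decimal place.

N = 8.
Strictly below 251: 1. Equal to 251: 3.
PR = 4/8 × 100 = 50.0

50.0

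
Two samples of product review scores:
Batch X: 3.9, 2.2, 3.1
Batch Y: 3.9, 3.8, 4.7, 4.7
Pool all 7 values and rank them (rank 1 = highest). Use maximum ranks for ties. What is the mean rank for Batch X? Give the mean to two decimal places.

5.67

Sorted (descending): 4.7, 4.7, 3.9, 3.9, 3.8, 3.1, 2.2
The 2 values of 4.7 occupy positions 1–2 → each gets rank 2.
The 2 values of 3.9 occupy positions 3–4 → each gets rank 4.
Batch X values → pooled ranks: 3.9→4, 2.2→7, 3.1→6
Mean rank = (4 + 7 + 6) / 3 = 5.67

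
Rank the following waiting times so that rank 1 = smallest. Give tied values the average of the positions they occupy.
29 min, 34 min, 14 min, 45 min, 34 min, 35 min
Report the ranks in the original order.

Sorted (ascending): 14, 29, 34, 34, 35, 45
The 2 values of 34 occupy positions 3–4 → average rank (3+4)/2 = 3.5.

2, 3.5, 1, 6, 3.5, 5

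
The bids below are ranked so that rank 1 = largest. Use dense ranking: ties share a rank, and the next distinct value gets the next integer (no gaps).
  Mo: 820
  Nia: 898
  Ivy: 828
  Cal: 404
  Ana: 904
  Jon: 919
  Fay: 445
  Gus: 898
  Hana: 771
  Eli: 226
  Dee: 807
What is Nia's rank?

Sorted (descending): 919, 904, 898, 898, 828, 820, 807, 771, 445, 404, 226
The 2 values of 898 share dense rank 3.
Remaining distinct values take the next consecutive integers.
Nia has value 898 → rank 3.

3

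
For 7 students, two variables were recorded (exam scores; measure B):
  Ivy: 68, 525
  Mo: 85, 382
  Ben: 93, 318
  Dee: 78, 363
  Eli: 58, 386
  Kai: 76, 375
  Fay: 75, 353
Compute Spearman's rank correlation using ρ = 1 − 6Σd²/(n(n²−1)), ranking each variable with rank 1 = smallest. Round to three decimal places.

-0.643

Ranks of variable 1: 2, 6, 7, 5, 1, 4, 3
Ranks of variable 2: 7, 5, 1, 3, 6, 4, 2
d = r₁ − r₂: -5, 1, 6, 2, -5, 0, 1
d²: 25, 1, 36, 4, 25, 0, 1; Σd² = 92
ρ = 1 − 6·92/(7·48) = 1 − 552/336 = -0.643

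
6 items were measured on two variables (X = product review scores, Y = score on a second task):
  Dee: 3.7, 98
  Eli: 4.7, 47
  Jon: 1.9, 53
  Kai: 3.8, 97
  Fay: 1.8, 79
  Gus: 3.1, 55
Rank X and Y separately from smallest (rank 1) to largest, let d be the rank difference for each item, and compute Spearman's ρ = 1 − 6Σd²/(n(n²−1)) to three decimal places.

-0.086

Ranks of variable 1: 4, 6, 2, 5, 1, 3
Ranks of variable 2: 6, 1, 2, 5, 4, 3
d = r₁ − r₂: -2, 5, 0, 0, -3, 0
d²: 4, 25, 0, 0, 9, 0; Σd² = 38
ρ = 1 − 6·38/(6·35) = 1 − 228/210 = -0.086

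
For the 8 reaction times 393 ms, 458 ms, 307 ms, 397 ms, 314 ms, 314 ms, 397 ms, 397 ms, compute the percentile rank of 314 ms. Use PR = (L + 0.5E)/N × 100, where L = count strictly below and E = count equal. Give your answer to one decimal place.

N = 8.
Strictly below 314: 1. Equal to 314: 2.
PR = (1 + 0.5·2)/8 × 100 = 25.0

25.0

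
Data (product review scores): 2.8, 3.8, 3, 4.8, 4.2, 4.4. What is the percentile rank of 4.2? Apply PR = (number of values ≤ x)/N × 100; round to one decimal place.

66.7

N = 6.
Strictly below 4.2: 3. Equal to 4.2: 1.
PR = 4/6 × 100 = 66.7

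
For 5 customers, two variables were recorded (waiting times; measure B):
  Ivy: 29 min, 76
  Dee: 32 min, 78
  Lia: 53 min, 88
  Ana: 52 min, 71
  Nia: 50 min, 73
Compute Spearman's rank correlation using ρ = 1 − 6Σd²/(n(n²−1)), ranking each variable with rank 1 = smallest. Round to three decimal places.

0.100

Ranks of variable 1: 1, 2, 5, 4, 3
Ranks of variable 2: 3, 4, 5, 1, 2
d = r₁ − r₂: -2, -2, 0, 3, 1
d²: 4, 4, 0, 9, 1; Σd² = 18
ρ = 1 − 6·18/(5·24) = 1 − 108/120 = 0.100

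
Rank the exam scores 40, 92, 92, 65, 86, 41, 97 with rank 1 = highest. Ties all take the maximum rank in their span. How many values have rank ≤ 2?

Sorted (descending): 97, 92, 92, 86, 65, 41, 40
The 2 values of 92 occupy positions 2–3 → each gets rank 3.
Ranks ≤ 2: {1} → 1 value.

1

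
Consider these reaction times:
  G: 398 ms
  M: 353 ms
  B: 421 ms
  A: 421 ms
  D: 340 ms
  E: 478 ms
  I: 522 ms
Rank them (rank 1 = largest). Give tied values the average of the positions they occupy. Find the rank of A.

3.5

Sorted (descending): 522, 478, 421, 421, 398, 353, 340
The 2 values of 421 occupy positions 3–4 → average rank (3+4)/2 = 3.5.
A has value 421 ms → rank 3.5.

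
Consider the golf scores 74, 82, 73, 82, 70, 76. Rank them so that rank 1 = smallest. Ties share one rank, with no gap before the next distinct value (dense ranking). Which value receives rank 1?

Sorted (ascending): 70, 73, 74, 76, 82, 82
The 2 values of 82 share dense rank 5.
Remaining distinct values take the next consecutive integers.
Rank 1 → value 70.

70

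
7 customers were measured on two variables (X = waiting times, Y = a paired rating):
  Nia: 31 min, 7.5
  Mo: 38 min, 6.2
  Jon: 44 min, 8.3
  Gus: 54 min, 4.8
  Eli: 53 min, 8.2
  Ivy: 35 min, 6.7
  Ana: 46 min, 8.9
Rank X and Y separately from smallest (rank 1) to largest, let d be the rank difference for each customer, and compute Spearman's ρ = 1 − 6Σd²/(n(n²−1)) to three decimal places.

Ranks of variable 1: 1, 3, 4, 7, 6, 2, 5
Ranks of variable 2: 4, 2, 6, 1, 5, 3, 7
d = r₁ − r₂: -3, 1, -2, 6, 1, -1, -2
d²: 9, 1, 4, 36, 1, 1, 4; Σd² = 56
ρ = 1 − 6·56/(7·48) = 1 − 336/336 = 0.000

0.000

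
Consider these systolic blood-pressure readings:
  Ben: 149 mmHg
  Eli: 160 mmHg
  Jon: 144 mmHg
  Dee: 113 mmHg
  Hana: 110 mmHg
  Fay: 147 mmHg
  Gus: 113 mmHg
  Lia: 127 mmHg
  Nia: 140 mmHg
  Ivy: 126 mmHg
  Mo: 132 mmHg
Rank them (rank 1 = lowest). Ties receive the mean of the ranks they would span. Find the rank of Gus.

Sorted (ascending): 110, 113, 113, 126, 127, 132, 140, 144, 147, 149, 160
The 2 values of 113 occupy positions 2–3 → average rank (2+3)/2 = 2.5.
Gus has value 113 mmHg → rank 2.5.

2.5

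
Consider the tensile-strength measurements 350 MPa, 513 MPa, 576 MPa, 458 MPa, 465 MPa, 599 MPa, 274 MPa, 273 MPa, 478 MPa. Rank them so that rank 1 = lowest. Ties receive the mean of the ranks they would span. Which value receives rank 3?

350

Sorted (ascending): 273, 274, 350, 458, 465, 478, 513, 576, 599
No ties — each value takes its position as its rank.
Rank 3 → value 350.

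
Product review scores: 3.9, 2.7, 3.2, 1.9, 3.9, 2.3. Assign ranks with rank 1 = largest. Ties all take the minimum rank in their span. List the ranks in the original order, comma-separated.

1, 4, 3, 6, 1, 5

Sorted (descending): 3.9, 3.9, 3.2, 2.7, 2.3, 1.9
The 2 values of 3.9 occupy positions 1–2 → each gets rank 1.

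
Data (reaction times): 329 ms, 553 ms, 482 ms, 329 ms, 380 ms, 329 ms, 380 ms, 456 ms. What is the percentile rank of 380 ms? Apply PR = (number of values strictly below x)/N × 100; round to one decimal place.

37.5

N = 8.
Strictly below 380: 3. Equal to 380: 2.
PR = 3/8 × 100 = 37.5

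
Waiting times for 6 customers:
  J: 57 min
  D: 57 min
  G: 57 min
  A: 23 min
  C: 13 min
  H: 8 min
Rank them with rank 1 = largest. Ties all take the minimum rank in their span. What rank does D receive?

Sorted (descending): 57, 57, 57, 23, 13, 8
The 3 values of 57 occupy positions 1–3 → each gets rank 1.
D has value 57 min → rank 1.

1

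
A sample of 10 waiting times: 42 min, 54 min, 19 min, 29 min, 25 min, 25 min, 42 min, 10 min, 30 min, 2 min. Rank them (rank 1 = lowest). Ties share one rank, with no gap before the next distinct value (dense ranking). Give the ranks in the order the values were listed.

Sorted (ascending): 2, 10, 19, 25, 25, 29, 30, 42, 42, 54
The 2 values of 25 share dense rank 4.
The 2 values of 42 share dense rank 7.
Remaining distinct values take the next consecutive integers.

7, 8, 3, 5, 4, 4, 7, 2, 6, 1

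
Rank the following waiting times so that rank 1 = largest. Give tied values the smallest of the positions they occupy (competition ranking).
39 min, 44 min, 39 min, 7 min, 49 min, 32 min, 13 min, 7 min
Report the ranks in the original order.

Sorted (descending): 49, 44, 39, 39, 32, 13, 7, 7
The 2 values of 39 occupy positions 3–4 → each gets rank 3.
The 2 values of 7 occupy positions 7–8 → each gets rank 7.

3, 2, 3, 7, 1, 5, 6, 7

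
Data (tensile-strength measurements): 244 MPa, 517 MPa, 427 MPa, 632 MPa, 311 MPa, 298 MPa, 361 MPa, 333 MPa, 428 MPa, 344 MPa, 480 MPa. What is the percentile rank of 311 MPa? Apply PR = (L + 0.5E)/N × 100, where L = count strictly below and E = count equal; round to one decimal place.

N = 11.
Strictly below 311: 2. Equal to 311: 1.
PR = (2 + 0.5·1)/11 × 100 = 22.7

22.7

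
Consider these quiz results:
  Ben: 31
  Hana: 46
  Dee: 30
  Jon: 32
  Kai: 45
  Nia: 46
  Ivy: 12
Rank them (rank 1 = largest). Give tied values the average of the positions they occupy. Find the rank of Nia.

Sorted (descending): 46, 46, 45, 32, 31, 30, 12
The 2 values of 46 occupy positions 1–2 → average rank (1+2)/2 = 1.5.
Nia has value 46 → rank 1.5.

1.5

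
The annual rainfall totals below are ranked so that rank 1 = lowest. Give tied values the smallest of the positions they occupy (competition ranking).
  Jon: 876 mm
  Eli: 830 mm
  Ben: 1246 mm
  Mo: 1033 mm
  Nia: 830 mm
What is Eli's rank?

1

Sorted (ascending): 830, 830, 876, 1033, 1246
The 2 values of 830 occupy positions 1–2 → each gets rank 1.
Eli has value 830 mm → rank 1.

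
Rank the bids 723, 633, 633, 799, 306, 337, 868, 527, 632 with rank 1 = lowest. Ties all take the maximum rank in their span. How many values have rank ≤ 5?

Sorted (ascending): 306, 337, 527, 632, 633, 633, 723, 799, 868
The 2 values of 633 occupy positions 5–6 → each gets rank 6.
Ranks ≤ 5: {1, 2, 3, 4} → 4 values.

4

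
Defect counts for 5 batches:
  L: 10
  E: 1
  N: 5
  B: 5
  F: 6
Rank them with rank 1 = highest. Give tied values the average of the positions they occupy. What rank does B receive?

Sorted (descending): 10, 6, 5, 5, 1
The 2 values of 5 occupy positions 3–4 → average rank (3+4)/2 = 3.5.
B has value 5 → rank 3.5.

3.5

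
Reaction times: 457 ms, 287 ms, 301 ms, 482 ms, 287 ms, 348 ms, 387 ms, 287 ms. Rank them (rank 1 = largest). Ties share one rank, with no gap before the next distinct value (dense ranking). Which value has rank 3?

387

Sorted (descending): 482, 457, 387, 348, 301, 287, 287, 287
The 3 values of 287 share dense rank 6.
Remaining distinct values take the next consecutive integers.
Rank 3 → value 387.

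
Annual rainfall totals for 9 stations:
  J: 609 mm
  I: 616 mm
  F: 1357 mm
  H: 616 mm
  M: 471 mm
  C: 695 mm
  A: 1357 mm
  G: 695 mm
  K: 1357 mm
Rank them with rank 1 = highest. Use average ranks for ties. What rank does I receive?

6.5

Sorted (descending): 1357, 1357, 1357, 695, 695, 616, 616, 609, 471
The 3 values of 1357 occupy positions 1–3 → average rank 2.
The 2 values of 695 occupy positions 4–5 → average rank (4+5)/2 = 4.5.
The 2 values of 616 occupy positions 6–7 → average rank (6+7)/2 = 6.5.
I has value 616 mm → rank 6.5.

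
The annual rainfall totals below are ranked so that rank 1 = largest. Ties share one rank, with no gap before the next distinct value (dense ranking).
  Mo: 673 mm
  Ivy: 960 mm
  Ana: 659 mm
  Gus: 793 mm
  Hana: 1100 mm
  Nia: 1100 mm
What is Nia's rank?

1

Sorted (descending): 1100, 1100, 960, 793, 673, 659
The 2 values of 1100 share dense rank 1.
Remaining distinct values take the next consecutive integers.
Nia has value 1100 mm → rank 1.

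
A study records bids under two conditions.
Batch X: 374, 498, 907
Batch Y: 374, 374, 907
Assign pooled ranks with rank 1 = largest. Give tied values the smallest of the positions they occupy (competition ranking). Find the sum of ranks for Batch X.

Sorted (descending): 907, 907, 498, 374, 374, 374
The 2 values of 907 occupy positions 1–2 → each gets rank 1.
The 3 values of 374 occupy positions 4–6 → each gets rank 4.
Batch X values → pooled ranks: 374→4, 498→3, 907→1
Rank sum = 4 + 3 + 1 = 8

8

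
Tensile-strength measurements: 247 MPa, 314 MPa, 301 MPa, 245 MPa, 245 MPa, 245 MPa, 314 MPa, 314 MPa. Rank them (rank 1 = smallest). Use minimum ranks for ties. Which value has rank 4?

Sorted (ascending): 245, 245, 245, 247, 301, 314, 314, 314
The 3 values of 245 occupy positions 1–3 → each gets rank 1.
The 3 values of 314 occupy positions 6–8 → each gets rank 6.
Rank 4 → value 247.

247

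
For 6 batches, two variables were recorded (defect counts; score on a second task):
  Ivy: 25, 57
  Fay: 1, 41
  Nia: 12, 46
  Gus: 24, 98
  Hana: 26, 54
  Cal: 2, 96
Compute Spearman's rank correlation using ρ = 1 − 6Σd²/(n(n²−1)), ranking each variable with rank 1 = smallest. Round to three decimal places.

Ranks of variable 1: 5, 1, 3, 4, 6, 2
Ranks of variable 2: 4, 1, 2, 6, 3, 5
d = r₁ − r₂: 1, 0, 1, -2, 3, -3
d²: 1, 0, 1, 4, 9, 9; Σd² = 24
ρ = 1 − 6·24/(6·35) = 1 − 144/210 = 0.314

0.314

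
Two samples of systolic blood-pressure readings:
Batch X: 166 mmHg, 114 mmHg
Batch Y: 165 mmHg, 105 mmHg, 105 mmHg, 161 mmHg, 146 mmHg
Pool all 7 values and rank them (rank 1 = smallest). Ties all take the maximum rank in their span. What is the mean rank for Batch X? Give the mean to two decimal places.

Sorted (ascending): 105, 105, 114, 146, 161, 165, 166
The 2 values of 105 occupy positions 1–2 → each gets rank 2.
Batch X values → pooled ranks: 166→7, 114→3
Mean rank = (7 + 3) / 2 = 5.00

5.00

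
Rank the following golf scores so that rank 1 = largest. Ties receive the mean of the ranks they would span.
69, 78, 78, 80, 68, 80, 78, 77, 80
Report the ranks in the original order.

Sorted (descending): 80, 80, 80, 78, 78, 78, 77, 69, 68
The 3 values of 80 occupy positions 1–3 → average rank 2.
The 3 values of 78 occupy positions 4–6 → average rank 5.

8, 5, 5, 2, 9, 2, 5, 7, 2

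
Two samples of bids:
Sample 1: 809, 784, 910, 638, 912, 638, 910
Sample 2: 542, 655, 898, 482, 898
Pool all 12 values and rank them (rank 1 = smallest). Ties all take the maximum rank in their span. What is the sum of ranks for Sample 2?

26

Sorted (ascending): 482, 542, 638, 638, 655, 784, 809, 898, 898, 910, 910, 912
The 2 values of 638 occupy positions 3–4 → each gets rank 4.
The 2 values of 898 occupy positions 8–9 → each gets rank 9.
The 2 values of 910 occupy positions 10–11 → each gets rank 11.
Sample 2 values → pooled ranks: 542→2, 655→5, 898→9, 482→1, 898→9
Rank sum = 2 + 5 + 9 + 1 + 9 = 26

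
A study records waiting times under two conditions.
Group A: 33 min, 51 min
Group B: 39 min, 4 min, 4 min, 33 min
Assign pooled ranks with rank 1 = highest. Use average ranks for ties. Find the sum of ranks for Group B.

Sorted (descending): 51, 39, 33, 33, 4, 4
The 2 values of 33 occupy positions 3–4 → average rank (3+4)/2 = 3.5.
The 2 values of 4 occupy positions 5–6 → average rank (5+6)/2 = 5.5.
Group B values → pooled ranks: 39→2, 4→5.5, 4→5.5, 33→3.5
Rank sum = 2 + 5.5 + 5.5 + 3.5 = 16.5

16.5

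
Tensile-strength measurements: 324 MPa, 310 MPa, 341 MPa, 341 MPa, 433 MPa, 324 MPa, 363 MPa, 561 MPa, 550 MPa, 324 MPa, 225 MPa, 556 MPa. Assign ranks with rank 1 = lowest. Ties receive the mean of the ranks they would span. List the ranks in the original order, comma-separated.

4, 2, 6.5, 6.5, 9, 4, 8, 12, 10, 4, 1, 11

Sorted (ascending): 225, 310, 324, 324, 324, 341, 341, 363, 433, 550, 556, 561
The 3 values of 324 occupy positions 3–5 → average rank 4.
The 2 values of 341 occupy positions 6–7 → average rank (6+7)/2 = 6.5.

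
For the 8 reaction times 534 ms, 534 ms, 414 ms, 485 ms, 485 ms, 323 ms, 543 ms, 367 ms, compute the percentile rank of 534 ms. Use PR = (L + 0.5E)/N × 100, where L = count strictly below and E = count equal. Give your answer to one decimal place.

N = 8.
Strictly below 534: 5. Equal to 534: 2.
PR = (5 + 0.5·2)/8 × 100 = 75.0

75.0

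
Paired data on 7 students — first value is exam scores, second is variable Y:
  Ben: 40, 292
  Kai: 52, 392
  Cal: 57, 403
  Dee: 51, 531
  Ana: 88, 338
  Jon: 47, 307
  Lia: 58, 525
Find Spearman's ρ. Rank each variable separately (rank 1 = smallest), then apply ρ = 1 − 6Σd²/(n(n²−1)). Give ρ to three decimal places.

Ranks of variable 1: 1, 4, 5, 3, 7, 2, 6
Ranks of variable 2: 1, 4, 5, 7, 3, 2, 6
d = r₁ − r₂: 0, 0, 0, -4, 4, 0, 0
d²: 0, 0, 0, 16, 16, 0, 0; Σd² = 32
ρ = 1 − 6·32/(7·48) = 1 − 192/336 = 0.429

0.429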